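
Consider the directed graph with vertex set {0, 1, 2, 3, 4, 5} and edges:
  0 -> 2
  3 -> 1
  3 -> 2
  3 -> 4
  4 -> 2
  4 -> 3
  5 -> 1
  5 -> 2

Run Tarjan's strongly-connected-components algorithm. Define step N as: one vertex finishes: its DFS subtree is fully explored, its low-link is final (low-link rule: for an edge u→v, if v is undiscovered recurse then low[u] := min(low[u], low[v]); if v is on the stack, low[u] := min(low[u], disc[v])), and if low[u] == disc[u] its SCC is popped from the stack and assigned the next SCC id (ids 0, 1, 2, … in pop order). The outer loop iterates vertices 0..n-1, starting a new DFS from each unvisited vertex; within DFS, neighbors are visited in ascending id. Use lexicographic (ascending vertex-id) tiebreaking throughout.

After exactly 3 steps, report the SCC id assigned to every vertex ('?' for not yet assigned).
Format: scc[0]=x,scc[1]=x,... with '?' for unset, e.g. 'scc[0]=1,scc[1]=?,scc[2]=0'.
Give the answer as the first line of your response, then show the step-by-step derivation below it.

scc[0]=1,scc[1]=2,scc[2]=0,scc[3]=?,scc[4]=?,scc[5]=?

step 1: low=(low[0]=0,low[1]=?,low[2]=1,low[3]=?,low[4]=?,low[5]=?); scc=(scc[0]=?,scc[1]=?,scc[2]=0,scc[3]=?,scc[4]=?,scc[5]=?)
step 2: low=(low[0]=0,low[1]=?,low[2]=1,low[3]=?,low[4]=?,low[5]=?); scc=(scc[0]=1,scc[1]=?,scc[2]=0,scc[3]=?,scc[4]=?,scc[5]=?)
step 3: low=(low[0]=0,low[1]=2,low[2]=1,low[3]=?,low[4]=?,low[5]=?); scc=(scc[0]=1,scc[1]=2,scc[2]=0,scc[3]=?,scc[4]=?,scc[5]=?)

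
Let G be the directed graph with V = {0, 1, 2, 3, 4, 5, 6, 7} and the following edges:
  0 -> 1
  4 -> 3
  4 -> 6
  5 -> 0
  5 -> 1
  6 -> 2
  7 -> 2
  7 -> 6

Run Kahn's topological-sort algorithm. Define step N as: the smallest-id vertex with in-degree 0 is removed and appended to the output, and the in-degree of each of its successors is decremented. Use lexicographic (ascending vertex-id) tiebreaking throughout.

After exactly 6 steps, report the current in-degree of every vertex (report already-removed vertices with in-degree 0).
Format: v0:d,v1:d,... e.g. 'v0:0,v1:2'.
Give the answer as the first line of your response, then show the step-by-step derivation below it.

v0:0,v1:0,v2:1,v3:0,v4:0,v5:0,v6:0,v7:0

step 1: output 4; order=[4]; indeg=(1,2,2,0,0,0,1,0)
step 2: output 3; order=[4,3]; indeg=(1,2,2,0,0,0,1,0)
step 3: output 5; order=[4,3,5]; indeg=(0,1,2,0,0,0,1,0)
step 4: output 0; order=[4,3,5,0]; indeg=(0,0,2,0,0,0,1,0)
step 5: output 1; order=[4,3,5,0,1]; indeg=(0,0,2,0,0,0,1,0)
step 6: output 7; order=[4,3,5,0,1,7]; indeg=(0,0,1,0,0,0,0,0)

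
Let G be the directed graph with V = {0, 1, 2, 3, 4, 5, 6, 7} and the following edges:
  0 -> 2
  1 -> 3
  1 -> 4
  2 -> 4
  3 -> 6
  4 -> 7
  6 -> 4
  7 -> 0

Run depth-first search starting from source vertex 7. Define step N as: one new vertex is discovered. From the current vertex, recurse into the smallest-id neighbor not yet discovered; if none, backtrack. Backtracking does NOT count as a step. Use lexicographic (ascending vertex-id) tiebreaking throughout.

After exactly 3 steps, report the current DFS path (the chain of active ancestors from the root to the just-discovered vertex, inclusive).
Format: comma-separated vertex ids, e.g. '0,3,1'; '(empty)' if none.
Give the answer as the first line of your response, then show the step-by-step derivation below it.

7,0,2

step 1: discover 7; path=7; order=7
step 2: discover 0; path=7>0; order=7,0
step 3: discover 2; path=7>0>2; order=7,0,2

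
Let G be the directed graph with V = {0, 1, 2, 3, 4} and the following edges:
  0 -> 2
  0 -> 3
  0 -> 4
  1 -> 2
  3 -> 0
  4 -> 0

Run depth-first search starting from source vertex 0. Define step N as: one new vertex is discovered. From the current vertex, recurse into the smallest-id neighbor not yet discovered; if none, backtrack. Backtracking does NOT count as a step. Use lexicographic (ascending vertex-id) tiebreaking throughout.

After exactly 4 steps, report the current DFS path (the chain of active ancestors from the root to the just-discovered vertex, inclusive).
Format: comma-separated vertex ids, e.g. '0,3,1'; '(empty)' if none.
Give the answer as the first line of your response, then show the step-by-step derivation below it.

0,4

step 1: discover 0; path=0; order=0
step 2: discover 2; path=0>2; order=0,2
step 3: discover 3; path=0>3; order=0,2,3
step 4: discover 4; path=0>4; order=0,2,3,4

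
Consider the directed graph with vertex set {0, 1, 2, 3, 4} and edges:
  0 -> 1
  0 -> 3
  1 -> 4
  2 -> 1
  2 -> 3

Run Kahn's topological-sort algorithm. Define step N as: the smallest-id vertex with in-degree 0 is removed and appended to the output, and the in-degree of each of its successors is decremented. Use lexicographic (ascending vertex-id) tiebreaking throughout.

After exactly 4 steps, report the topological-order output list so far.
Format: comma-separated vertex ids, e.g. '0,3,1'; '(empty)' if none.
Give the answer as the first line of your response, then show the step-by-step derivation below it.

0,2,1,3

step 1: output 0; order=[0]; indeg=(0,1,0,1,1)
step 2: output 2; order=[0,2]; indeg=(0,0,0,0,1)
step 3: output 1; order=[0,2,1]; indeg=(0,0,0,0,0)
step 4: output 3; order=[0,2,1,3]; indeg=(0,0,0,0,0)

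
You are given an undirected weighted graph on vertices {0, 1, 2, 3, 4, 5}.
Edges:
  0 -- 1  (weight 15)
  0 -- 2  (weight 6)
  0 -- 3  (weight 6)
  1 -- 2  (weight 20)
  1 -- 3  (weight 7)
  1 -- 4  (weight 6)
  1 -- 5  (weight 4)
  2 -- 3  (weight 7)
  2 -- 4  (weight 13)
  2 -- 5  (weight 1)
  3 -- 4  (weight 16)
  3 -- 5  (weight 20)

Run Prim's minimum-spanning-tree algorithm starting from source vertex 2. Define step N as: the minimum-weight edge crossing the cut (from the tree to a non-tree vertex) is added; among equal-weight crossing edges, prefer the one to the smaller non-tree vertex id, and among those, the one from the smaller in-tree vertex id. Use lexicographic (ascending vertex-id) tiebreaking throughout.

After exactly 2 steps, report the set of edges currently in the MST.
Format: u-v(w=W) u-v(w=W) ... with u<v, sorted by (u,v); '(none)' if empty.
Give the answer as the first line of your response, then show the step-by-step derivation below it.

1-5(w=4) 2-5(w=1)

step 1: add edge 2-5 (w=1); MST = {2-5(w=1)}
step 2: add edge 1-5 (w=4); MST = {1-5(w=4) 2-5(w=1)}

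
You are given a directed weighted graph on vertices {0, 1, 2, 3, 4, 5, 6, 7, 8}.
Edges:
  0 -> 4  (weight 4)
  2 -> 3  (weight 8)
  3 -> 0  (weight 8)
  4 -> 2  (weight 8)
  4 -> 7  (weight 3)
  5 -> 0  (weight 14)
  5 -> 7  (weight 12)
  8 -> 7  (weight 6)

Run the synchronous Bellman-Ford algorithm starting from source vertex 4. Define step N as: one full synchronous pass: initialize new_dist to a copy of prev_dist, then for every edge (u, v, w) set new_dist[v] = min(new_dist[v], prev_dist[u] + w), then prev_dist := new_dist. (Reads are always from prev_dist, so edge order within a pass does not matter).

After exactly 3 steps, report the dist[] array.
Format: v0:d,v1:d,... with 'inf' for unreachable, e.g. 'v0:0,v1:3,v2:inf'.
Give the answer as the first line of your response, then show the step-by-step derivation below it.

v0:24,v1:inf,v2:8,v3:16,v4:0,v5:inf,v6:inf,v7:3,v8:inf

step 1: dist = v0:inf,v1:inf,v2:8,v3:inf,v4:0,v5:inf,v6:inf,v7:3,v8:inf
step 2: dist = v0:inf,v1:inf,v2:8,v3:16,v4:0,v5:inf,v6:inf,v7:3,v8:inf
step 3: dist = v0:24,v1:inf,v2:8,v3:16,v4:0,v5:inf,v6:inf,v7:3,v8:inf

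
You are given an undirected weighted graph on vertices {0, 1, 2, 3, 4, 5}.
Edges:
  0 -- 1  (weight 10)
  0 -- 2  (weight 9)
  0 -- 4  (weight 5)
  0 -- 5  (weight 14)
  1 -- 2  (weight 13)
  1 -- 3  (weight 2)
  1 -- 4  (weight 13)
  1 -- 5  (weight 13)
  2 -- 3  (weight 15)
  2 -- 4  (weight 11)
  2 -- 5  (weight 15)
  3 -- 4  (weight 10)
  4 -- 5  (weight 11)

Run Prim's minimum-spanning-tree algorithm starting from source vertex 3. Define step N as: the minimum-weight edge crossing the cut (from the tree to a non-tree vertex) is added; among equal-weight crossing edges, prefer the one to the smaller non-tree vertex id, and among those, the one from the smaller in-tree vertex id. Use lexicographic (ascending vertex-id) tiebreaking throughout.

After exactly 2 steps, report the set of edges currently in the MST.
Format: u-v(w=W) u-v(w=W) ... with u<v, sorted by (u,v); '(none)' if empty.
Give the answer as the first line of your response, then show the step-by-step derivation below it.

0-1(w=10) 1-3(w=2)

step 1: add edge 1-3 (w=2); MST = {1-3(w=2)}
step 2: add edge 0-1 (w=10); MST = {0-1(w=10) 1-3(w=2)}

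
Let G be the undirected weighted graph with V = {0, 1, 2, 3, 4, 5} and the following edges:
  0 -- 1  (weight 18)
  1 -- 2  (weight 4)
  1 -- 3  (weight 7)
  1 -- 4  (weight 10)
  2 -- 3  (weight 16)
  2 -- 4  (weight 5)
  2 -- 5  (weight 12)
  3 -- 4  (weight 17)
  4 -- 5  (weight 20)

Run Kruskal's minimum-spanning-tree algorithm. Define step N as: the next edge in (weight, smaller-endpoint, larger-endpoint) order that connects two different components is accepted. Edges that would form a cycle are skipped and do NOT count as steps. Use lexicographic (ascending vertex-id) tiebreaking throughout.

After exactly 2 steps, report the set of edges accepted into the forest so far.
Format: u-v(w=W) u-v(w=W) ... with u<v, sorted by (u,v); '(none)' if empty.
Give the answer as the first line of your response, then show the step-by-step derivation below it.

1-2(w=4) 2-4(w=5)

step 1: add edge 1-2 (w=4); MST = {1-2(w=4)}
step 2: add edge 2-4 (w=5); MST = {1-2(w=4) 2-4(w=5)}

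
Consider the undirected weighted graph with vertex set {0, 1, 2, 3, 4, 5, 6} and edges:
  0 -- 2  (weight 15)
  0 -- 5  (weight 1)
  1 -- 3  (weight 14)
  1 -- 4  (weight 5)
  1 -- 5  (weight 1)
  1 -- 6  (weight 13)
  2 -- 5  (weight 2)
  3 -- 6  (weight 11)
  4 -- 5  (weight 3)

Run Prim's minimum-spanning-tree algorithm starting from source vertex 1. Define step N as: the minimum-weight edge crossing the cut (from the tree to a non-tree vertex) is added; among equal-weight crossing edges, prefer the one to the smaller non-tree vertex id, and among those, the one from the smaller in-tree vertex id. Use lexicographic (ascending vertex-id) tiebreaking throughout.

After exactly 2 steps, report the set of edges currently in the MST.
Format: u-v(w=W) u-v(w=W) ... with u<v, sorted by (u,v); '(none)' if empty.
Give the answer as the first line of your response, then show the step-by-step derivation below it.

0-5(w=1) 1-5(w=1)

step 1: add edge 1-5 (w=1); MST = {1-5(w=1)}
step 2: add edge 0-5 (w=1); MST = {0-5(w=1) 1-5(w=1)}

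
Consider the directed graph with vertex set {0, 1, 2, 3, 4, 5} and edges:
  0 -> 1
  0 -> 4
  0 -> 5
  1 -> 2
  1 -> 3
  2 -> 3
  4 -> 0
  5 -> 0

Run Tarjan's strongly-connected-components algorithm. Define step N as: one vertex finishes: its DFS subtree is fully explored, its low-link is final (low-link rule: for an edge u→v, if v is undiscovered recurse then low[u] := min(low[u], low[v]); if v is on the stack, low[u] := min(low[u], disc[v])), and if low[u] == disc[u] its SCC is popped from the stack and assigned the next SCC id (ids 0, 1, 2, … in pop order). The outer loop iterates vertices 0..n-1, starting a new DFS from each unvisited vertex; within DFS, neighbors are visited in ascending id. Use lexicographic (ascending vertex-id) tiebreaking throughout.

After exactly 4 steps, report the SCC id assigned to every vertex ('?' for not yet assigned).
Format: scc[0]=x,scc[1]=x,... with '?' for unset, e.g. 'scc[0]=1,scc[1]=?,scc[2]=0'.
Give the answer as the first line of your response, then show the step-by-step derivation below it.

scc[0]=?,scc[1]=2,scc[2]=1,scc[3]=0,scc[4]=?,scc[5]=?

step 1: low=(low[0]=0,low[1]=1,low[2]=2,low[3]=3,low[4]=?,low[5]=?); scc=(scc[0]=?,scc[1]=?,scc[2]=?,scc[3]=0,scc[4]=?,scc[5]=?)
step 2: low=(low[0]=0,low[1]=1,low[2]=2,low[3]=3,low[4]=?,low[5]=?); scc=(scc[0]=?,scc[1]=?,scc[2]=1,scc[3]=0,scc[4]=?,scc[5]=?)
step 3: low=(low[0]=0,low[1]=1,low[2]=2,low[3]=3,low[4]=?,low[5]=?); scc=(scc[0]=?,scc[1]=2,scc[2]=1,scc[3]=0,scc[4]=?,scc[5]=?)
step 4: low=(low[0]=0,low[1]=1,low[2]=2,low[3]=3,low[4]=0,low[5]=?); scc=(scc[0]=?,scc[1]=2,scc[2]=1,scc[3]=0,scc[4]=?,scc[5]=?)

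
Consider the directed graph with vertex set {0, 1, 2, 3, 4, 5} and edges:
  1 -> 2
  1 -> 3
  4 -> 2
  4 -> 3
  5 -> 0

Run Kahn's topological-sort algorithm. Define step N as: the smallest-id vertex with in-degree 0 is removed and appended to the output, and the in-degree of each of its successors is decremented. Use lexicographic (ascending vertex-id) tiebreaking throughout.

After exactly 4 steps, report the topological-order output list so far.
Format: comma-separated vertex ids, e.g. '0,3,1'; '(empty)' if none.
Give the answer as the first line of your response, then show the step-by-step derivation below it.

1,4,2,3

step 1: output 1; order=[1]; indeg=(1,0,1,1,0,0)
step 2: output 4; order=[1,4]; indeg=(1,0,0,0,0,0)
step 3: output 2; order=[1,4,2]; indeg=(1,0,0,0,0,0)
step 4: output 3; order=[1,4,2,3]; indeg=(1,0,0,0,0,0)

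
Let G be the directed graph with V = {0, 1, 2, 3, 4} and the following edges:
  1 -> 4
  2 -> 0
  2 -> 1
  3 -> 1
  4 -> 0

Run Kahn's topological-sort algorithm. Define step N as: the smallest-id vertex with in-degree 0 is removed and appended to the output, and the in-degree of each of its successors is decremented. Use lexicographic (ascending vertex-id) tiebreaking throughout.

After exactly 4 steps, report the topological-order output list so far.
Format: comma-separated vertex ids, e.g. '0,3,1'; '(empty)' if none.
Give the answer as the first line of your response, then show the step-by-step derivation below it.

2,3,1,4

step 1: output 2; order=[2]; indeg=(1,1,0,0,1)
step 2: output 3; order=[2,3]; indeg=(1,0,0,0,1)
step 3: output 1; order=[2,3,1]; indeg=(1,0,0,0,0)
step 4: output 4; order=[2,3,1,4]; indeg=(0,0,0,0,0)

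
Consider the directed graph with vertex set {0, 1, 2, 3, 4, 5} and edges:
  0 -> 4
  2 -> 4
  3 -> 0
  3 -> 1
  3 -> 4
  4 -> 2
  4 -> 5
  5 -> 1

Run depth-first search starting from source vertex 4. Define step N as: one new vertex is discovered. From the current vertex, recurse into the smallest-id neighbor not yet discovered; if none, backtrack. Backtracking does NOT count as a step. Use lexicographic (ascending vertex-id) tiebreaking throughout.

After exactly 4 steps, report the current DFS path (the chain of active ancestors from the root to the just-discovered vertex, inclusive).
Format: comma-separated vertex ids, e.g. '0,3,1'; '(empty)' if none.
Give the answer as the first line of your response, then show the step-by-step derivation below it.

4,5,1

step 1: discover 4; path=4; order=4
step 2: discover 2; path=4>2; order=4,2
step 3: discover 5; path=4>5; order=4,2,5
step 4: discover 1; path=4>5>1; order=4,2,5,1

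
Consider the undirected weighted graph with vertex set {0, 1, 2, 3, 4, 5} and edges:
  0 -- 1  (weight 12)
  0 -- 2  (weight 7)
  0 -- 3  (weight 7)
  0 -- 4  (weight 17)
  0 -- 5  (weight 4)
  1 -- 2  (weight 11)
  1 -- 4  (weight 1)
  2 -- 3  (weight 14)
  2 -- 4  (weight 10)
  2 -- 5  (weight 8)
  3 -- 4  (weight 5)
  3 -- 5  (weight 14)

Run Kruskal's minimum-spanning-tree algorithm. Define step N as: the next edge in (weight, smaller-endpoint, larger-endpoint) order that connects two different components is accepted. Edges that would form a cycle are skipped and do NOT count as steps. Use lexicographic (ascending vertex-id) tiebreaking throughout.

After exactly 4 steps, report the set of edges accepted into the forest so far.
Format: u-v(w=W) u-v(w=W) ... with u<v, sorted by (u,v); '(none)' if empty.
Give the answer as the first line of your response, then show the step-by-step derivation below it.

0-2(w=7) 0-5(w=4) 1-4(w=1) 3-4(w=5)

step 1: add edge 1-4 (w=1); MST = {1-4(w=1)}
step 2: add edge 0-5 (w=4); MST = {0-5(w=4) 1-4(w=1)}
step 3: add edge 3-4 (w=5); MST = {0-5(w=4) 1-4(w=1) 3-4(w=5)}
step 4: add edge 0-2 (w=7); MST = {0-2(w=7) 0-5(w=4) 1-4(w=1) 3-4(w=5)}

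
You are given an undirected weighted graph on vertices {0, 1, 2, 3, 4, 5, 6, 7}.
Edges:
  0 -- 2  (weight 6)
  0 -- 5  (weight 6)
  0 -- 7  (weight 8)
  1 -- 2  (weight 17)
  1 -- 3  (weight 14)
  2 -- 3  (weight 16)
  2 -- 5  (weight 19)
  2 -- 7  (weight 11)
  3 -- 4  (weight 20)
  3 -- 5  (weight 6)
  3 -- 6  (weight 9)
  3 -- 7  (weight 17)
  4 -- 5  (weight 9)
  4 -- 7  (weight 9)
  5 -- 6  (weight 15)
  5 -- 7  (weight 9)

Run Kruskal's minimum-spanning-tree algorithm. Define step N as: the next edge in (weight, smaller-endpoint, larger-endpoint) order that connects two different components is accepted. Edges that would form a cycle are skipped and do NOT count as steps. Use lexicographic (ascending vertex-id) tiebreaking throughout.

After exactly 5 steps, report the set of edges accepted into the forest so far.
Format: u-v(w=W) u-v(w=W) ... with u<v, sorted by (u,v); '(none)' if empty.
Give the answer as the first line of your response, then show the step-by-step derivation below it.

0-2(w=6) 0-5(w=6) 0-7(w=8) 3-5(w=6) 3-6(w=9)

step 1: add edge 0-2 (w=6); MST = {0-2(w=6)}
step 2: add edge 0-5 (w=6); MST = {0-2(w=6) 0-5(w=6)}
step 3: add edge 3-5 (w=6); MST = {0-2(w=6) 0-5(w=6) 3-5(w=6)}
step 4: add edge 0-7 (w=8); MST = {0-2(w=6) 0-5(w=6) 0-7(w=8) 3-5(w=6)}
step 5: add edge 3-6 (w=9); MST = {0-2(w=6) 0-5(w=6) 0-7(w=8) 3-5(w=6) 3-6(w=9)}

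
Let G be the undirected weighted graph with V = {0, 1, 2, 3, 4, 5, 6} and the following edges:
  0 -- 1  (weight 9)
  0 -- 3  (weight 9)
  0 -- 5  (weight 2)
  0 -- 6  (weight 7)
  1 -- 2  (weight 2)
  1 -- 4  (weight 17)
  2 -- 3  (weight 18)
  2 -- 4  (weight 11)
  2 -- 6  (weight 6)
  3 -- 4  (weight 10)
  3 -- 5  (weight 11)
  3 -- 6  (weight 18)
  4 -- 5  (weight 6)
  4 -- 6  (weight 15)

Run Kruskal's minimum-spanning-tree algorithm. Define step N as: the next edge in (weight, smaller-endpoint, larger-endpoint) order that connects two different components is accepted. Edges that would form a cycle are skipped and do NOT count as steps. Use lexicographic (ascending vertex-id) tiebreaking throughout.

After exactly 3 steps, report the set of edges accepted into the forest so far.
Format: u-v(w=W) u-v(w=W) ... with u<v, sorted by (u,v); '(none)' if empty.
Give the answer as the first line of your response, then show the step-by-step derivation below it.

0-5(w=2) 1-2(w=2) 2-6(w=6)

step 1: add edge 0-5 (w=2); MST = {0-5(w=2)}
step 2: add edge 1-2 (w=2); MST = {0-5(w=2) 1-2(w=2)}
step 3: add edge 2-6 (w=6); MST = {0-5(w=2) 1-2(w=2) 2-6(w=6)}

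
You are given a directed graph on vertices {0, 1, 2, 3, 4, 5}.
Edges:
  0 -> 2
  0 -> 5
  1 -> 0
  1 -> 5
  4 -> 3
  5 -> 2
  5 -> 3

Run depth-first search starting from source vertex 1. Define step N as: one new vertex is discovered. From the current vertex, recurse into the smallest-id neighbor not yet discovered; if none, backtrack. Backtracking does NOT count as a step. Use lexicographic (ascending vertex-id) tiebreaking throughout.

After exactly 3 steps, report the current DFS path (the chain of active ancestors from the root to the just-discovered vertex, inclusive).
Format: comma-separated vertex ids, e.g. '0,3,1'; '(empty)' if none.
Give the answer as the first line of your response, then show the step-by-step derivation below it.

1,0,2

step 1: discover 1; path=1; order=1
step 2: discover 0; path=1>0; order=1,0
step 3: discover 2; path=1>0>2; order=1,0,2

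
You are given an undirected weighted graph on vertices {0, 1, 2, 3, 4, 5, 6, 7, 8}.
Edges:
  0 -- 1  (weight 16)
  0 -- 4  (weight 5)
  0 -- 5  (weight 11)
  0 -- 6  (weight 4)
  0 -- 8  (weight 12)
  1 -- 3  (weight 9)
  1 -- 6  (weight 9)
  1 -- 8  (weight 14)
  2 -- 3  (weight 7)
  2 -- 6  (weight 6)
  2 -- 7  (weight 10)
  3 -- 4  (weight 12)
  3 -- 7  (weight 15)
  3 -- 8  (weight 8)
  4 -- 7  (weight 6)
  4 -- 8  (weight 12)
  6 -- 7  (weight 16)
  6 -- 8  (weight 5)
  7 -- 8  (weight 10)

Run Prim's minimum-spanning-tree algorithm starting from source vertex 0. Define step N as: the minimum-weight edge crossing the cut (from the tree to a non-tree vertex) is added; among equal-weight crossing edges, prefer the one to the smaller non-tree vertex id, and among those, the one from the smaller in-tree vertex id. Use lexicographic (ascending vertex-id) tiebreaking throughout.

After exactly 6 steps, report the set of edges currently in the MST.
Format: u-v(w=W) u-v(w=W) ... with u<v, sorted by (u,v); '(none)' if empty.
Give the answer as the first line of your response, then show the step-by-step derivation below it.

0-4(w=5) 0-6(w=4) 2-3(w=7) 2-6(w=6) 4-7(w=6) 6-8(w=5)

step 1: add edge 0-6 (w=4); MST = {0-6(w=4)}
step 2: add edge 0-4 (w=5); MST = {0-4(w=5) 0-6(w=4)}
step 3: add edge 6-8 (w=5); MST = {0-4(w=5) 0-6(w=4) 6-8(w=5)}
step 4: add edge 2-6 (w=6); MST = {0-4(w=5) 0-6(w=4) 2-6(w=6) 6-8(w=5)}
step 5: add edge 4-7 (w=6); MST = {0-4(w=5) 0-6(w=4) 2-6(w=6) 4-7(w=6) 6-8(w=5)}
step 6: add edge 2-3 (w=7); MST = {0-4(w=5) 0-6(w=4) 2-3(w=7) 2-6(w=6) 4-7(w=6) 6-8(w=5)}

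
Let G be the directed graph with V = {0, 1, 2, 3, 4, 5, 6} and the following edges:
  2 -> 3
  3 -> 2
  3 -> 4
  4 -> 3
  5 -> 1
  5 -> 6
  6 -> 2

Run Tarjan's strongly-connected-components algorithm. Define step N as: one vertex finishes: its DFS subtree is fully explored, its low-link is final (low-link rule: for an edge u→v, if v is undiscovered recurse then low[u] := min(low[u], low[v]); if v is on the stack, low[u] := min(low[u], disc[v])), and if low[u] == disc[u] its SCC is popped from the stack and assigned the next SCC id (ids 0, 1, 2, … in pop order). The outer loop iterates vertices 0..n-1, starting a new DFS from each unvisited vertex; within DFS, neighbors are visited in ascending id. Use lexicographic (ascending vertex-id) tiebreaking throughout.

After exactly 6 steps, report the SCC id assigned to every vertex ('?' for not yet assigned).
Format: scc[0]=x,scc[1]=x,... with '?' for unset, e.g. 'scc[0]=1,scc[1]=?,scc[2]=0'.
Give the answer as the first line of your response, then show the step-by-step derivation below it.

scc[0]=0,scc[1]=1,scc[2]=2,scc[3]=2,scc[4]=2,scc[5]=?,scc[6]=3

step 1: low=(low[0]=0,low[1]=?,low[2]=?,low[3]=?,low[4]=?,low[5]=?,low[6]=?); scc=(scc[0]=0,scc[1]=?,scc[2]=?,scc[3]=?,scc[4]=?,scc[5]=?,scc[6]=?)
step 2: low=(low[0]=0,low[1]=1,low[2]=?,low[3]=?,low[4]=?,low[5]=?,low[6]=?); scc=(scc[0]=0,scc[1]=1,scc[2]=?,scc[3]=?,scc[4]=?,scc[5]=?,scc[6]=?)
step 3: low=(low[0]=0,low[1]=1,low[2]=2,low[3]=2,low[4]=3,low[5]=?,low[6]=?); scc=(scc[0]=0,scc[1]=1,scc[2]=?,scc[3]=?,scc[4]=?,scc[5]=?,scc[6]=?)
step 4: low=(low[0]=0,low[1]=1,low[2]=2,low[3]=2,low[4]=3,low[5]=?,low[6]=?); scc=(scc[0]=0,scc[1]=1,scc[2]=?,scc[3]=?,scc[4]=?,scc[5]=?,scc[6]=?)
step 5: low=(low[0]=0,low[1]=1,low[2]=2,low[3]=2,low[4]=3,low[5]=?,low[6]=?); scc=(scc[0]=0,scc[1]=1,scc[2]=2,scc[3]=2,scc[4]=2,scc[5]=?,scc[6]=?)
step 6: low=(low[0]=0,low[1]=1,low[2]=2,low[3]=2,low[4]=3,low[5]=5,low[6]=6); scc=(scc[0]=0,scc[1]=1,scc[2]=2,scc[3]=2,scc[4]=2,scc[5]=?,scc[6]=3)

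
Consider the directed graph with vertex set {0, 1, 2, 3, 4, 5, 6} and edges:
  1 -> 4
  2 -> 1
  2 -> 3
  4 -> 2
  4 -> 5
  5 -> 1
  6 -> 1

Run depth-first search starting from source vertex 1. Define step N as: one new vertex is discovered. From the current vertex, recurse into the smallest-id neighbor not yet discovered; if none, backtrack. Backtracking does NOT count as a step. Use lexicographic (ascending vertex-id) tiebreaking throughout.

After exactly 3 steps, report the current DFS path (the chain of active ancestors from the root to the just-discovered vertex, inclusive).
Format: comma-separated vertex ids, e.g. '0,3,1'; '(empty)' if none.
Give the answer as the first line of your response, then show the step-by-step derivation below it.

1,4,2

step 1: discover 1; path=1; order=1
step 2: discover 4; path=1>4; order=1,4
step 3: discover 2; path=1>4>2; order=1,4,2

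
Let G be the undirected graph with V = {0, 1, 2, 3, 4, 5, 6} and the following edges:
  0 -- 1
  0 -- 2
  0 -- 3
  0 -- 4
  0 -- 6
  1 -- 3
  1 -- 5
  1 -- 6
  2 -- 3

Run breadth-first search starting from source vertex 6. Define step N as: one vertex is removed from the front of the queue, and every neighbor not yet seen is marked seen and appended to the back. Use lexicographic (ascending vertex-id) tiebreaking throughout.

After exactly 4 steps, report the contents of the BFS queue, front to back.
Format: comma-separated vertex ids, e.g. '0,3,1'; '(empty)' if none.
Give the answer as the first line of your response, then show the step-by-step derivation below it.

3,4,5

step 1: dequeue 6; queue=[0,1]; order=6
step 2: dequeue 0; queue=[1,2,3,4]; order=6,0
step 3: dequeue 1; queue=[2,3,4,5]; order=6,0,1
step 4: dequeue 2; queue=[3,4,5]; order=6,0,1,2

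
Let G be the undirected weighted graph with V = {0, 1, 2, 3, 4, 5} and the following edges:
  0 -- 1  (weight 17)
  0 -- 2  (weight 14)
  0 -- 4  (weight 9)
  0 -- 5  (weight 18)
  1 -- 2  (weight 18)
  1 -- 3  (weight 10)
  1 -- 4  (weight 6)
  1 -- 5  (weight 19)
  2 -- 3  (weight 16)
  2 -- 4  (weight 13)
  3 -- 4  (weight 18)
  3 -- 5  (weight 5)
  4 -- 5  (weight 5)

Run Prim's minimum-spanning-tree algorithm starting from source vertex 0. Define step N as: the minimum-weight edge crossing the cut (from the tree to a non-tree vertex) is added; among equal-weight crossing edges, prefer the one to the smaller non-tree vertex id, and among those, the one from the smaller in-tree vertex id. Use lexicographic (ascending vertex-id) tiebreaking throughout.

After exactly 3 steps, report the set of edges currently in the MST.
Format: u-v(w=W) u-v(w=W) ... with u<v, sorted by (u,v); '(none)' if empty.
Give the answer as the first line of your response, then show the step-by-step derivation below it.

0-4(w=9) 3-5(w=5) 4-5(w=5)

step 1: add edge 0-4 (w=9); MST = {0-4(w=9)}
step 2: add edge 4-5 (w=5); MST = {0-4(w=9) 4-5(w=5)}
step 3: add edge 3-5 (w=5); MST = {0-4(w=9) 3-5(w=5) 4-5(w=5)}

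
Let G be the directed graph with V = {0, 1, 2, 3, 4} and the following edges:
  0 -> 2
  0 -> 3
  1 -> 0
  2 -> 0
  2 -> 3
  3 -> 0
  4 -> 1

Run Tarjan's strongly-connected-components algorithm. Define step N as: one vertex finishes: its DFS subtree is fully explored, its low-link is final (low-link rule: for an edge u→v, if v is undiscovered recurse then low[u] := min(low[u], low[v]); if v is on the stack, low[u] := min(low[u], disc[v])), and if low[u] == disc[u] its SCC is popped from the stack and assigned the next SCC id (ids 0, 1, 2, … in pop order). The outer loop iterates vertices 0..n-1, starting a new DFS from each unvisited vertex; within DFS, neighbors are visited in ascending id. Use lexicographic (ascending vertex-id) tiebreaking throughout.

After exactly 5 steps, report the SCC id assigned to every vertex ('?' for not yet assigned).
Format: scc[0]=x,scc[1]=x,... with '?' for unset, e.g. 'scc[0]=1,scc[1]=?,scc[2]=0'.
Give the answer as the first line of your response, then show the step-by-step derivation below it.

scc[0]=0,scc[1]=1,scc[2]=0,scc[3]=0,scc[4]=2

step 1: low=(low[0]=0,low[1]=?,low[2]=0,low[3]=0,low[4]=?); scc=(scc[0]=?,scc[1]=?,scc[2]=?,scc[3]=?,scc[4]=?)
step 2: low=(low[0]=0,low[1]=?,low[2]=0,low[3]=0,low[4]=?); scc=(scc[0]=?,scc[1]=?,scc[2]=?,scc[3]=?,scc[4]=?)
step 3: low=(low[0]=0,low[1]=?,low[2]=0,low[3]=0,low[4]=?); scc=(scc[0]=0,scc[1]=?,scc[2]=0,scc[3]=0,scc[4]=?)
step 4: low=(low[0]=0,low[1]=3,low[2]=0,low[3]=0,low[4]=?); scc=(scc[0]=0,scc[1]=1,scc[2]=0,scc[3]=0,scc[4]=?)
step 5: low=(low[0]=0,low[1]=3,low[2]=0,low[3]=0,low[4]=4); scc=(scc[0]=0,scc[1]=1,scc[2]=0,scc[3]=0,scc[4]=2)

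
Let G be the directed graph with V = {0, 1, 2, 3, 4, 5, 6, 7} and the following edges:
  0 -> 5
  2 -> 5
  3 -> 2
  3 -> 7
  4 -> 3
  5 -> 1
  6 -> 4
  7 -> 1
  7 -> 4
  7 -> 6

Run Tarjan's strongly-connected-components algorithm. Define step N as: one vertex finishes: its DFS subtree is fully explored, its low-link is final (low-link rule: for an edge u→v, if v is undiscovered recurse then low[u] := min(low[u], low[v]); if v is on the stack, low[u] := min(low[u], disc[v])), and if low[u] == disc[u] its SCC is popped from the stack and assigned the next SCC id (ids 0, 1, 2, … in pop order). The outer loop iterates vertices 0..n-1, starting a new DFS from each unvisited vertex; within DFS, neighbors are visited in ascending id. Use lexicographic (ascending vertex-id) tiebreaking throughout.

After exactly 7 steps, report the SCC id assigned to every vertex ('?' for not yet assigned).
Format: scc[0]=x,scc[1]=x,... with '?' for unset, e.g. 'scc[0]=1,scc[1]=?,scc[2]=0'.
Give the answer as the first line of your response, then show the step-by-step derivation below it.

scc[0]=2,scc[1]=0,scc[2]=3,scc[3]=?,scc[4]=?,scc[5]=1,scc[6]=?,scc[7]=?

step 1: low=(low[0]=0,low[1]=2,low[2]=?,low[3]=?,low[4]=?,low[5]=1,low[6]=?,low[7]=?); scc=(scc[0]=?,scc[1]=0,scc[2]=?,scc[3]=?,scc[4]=?,scc[5]=?,scc[6]=?,scc[7]=?)
step 2: low=(low[0]=0,low[1]=2,low[2]=?,low[3]=?,low[4]=?,low[5]=1,low[6]=?,low[7]=?); scc=(scc[0]=?,scc[1]=0,scc[2]=?,scc[3]=?,scc[4]=?,scc[5]=1,scc[6]=?,scc[7]=?)
step 3: low=(low[0]=0,low[1]=2,low[2]=?,low[3]=?,low[4]=?,low[5]=1,low[6]=?,low[7]=?); scc=(scc[0]=2,scc[1]=0,scc[2]=?,scc[3]=?,scc[4]=?,scc[5]=1,scc[6]=?,scc[7]=?)
step 4: low=(low[0]=0,low[1]=2,low[2]=3,low[3]=?,low[4]=?,low[5]=1,low[6]=?,low[7]=?); scc=(scc[0]=2,scc[1]=0,scc[2]=3,scc[3]=?,scc[4]=?,scc[5]=1,scc[6]=?,scc[7]=?)
step 5: low=(low[0]=0,low[1]=2,low[2]=3,low[3]=4,low[4]=4,low[5]=1,low[6]=?,low[7]=5); scc=(scc[0]=2,scc[1]=0,scc[2]=3,scc[3]=?,scc[4]=?,scc[5]=1,scc[6]=?,scc[7]=?)
step 6: low=(low[0]=0,low[1]=2,low[2]=3,low[3]=4,low[4]=4,low[5]=1,low[6]=6,low[7]=4); scc=(scc[0]=2,scc[1]=0,scc[2]=3,scc[3]=?,scc[4]=?,scc[5]=1,scc[6]=?,scc[7]=?)
step 7: low=(low[0]=0,low[1]=2,low[2]=3,low[3]=4,low[4]=4,low[5]=1,low[6]=6,low[7]=4); scc=(scc[0]=2,scc[1]=0,scc[2]=3,scc[3]=?,scc[4]=?,scc[5]=1,scc[6]=?,scc[7]=?)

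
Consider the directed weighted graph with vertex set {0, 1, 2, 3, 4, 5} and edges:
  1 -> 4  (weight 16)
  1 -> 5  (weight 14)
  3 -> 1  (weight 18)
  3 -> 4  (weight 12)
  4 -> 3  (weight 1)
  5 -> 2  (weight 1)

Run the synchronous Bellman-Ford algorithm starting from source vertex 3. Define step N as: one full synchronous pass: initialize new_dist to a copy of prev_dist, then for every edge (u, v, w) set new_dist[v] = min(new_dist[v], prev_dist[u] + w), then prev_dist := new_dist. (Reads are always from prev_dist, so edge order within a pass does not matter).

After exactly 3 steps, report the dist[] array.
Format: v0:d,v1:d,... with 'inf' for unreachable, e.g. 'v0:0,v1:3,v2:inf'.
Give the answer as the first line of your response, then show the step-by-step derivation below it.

v0:inf,v1:18,v2:33,v3:0,v4:12,v5:32

step 1: dist = v0:inf,v1:18,v2:inf,v3:0,v4:12,v5:inf
step 2: dist = v0:inf,v1:18,v2:inf,v3:0,v4:12,v5:32
step 3: dist = v0:inf,v1:18,v2:33,v3:0,v4:12,v5:32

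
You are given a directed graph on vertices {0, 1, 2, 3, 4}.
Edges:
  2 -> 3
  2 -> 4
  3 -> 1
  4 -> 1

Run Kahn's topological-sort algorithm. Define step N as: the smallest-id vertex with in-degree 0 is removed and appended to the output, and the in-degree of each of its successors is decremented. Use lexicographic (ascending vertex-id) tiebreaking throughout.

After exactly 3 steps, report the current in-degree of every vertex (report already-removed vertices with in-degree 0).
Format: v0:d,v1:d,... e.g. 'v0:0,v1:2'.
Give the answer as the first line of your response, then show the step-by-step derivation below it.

v0:0,v1:1,v2:0,v3:0,v4:0

step 1: output 0; order=[0]; indeg=(0,2,0,1,1)
step 2: output 2; order=[0,2]; indeg=(0,2,0,0,0)
step 3: output 3; order=[0,2,3]; indeg=(0,1,0,0,0)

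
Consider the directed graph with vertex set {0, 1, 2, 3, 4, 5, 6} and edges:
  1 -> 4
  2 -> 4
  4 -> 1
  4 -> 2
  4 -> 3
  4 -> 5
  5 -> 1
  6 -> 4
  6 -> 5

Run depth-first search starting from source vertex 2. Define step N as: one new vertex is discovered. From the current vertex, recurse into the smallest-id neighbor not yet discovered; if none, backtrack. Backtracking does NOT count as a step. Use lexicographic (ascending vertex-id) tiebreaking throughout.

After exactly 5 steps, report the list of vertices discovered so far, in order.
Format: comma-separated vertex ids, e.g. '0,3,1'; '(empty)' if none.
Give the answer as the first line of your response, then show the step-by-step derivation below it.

2,4,1,3,5

step 1: discover 2; path=2; order=2
step 2: discover 4; path=2>4; order=2,4
step 3: discover 1; path=2>4>1; order=2,4,1
step 4: discover 3; path=2>4>3; order=2,4,1,3
step 5: discover 5; path=2>4>5; order=2,4,1,3,5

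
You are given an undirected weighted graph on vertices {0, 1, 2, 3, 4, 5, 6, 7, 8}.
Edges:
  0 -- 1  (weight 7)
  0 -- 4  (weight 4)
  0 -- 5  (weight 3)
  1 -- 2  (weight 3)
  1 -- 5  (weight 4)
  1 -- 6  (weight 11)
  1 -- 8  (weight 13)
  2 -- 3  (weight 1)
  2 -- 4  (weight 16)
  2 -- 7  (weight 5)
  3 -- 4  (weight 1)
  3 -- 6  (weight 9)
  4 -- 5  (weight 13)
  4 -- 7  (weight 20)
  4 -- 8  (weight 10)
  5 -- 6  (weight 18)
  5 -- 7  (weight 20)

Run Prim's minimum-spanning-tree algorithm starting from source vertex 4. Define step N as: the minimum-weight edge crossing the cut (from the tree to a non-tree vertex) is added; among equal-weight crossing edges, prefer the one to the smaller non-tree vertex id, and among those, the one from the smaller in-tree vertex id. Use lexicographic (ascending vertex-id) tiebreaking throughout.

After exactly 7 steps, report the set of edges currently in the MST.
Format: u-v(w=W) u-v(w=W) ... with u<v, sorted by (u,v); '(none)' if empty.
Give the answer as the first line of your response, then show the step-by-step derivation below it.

0-4(w=4) 0-5(w=3) 1-2(w=3) 2-3(w=1) 2-7(w=5) 3-4(w=1) 3-6(w=9)

step 1: add edge 3-4 (w=1); MST = {3-4(w=1)}
step 2: add edge 2-3 (w=1); MST = {2-3(w=1) 3-4(w=1)}
step 3: add edge 1-2 (w=3); MST = {1-2(w=3) 2-3(w=1) 3-4(w=1)}
step 4: add edge 0-4 (w=4); MST = {0-4(w=4) 1-2(w=3) 2-3(w=1) 3-4(w=1)}
step 5: add edge 0-5 (w=3); MST = {0-4(w=4) 0-5(w=3) 1-2(w=3) 2-3(w=1) 3-4(w=1)}
step 6: add edge 2-7 (w=5); MST = {0-4(w=4) 0-5(w=3) 1-2(w=3) 2-3(w=1) 2-7(w=5) 3-4(w=1)}
step 7: add edge 3-6 (w=9); MST = {0-4(w=4) 0-5(w=3) 1-2(w=3) 2-3(w=1) 2-7(w=5) 3-4(w=1) 3-6(w=9)}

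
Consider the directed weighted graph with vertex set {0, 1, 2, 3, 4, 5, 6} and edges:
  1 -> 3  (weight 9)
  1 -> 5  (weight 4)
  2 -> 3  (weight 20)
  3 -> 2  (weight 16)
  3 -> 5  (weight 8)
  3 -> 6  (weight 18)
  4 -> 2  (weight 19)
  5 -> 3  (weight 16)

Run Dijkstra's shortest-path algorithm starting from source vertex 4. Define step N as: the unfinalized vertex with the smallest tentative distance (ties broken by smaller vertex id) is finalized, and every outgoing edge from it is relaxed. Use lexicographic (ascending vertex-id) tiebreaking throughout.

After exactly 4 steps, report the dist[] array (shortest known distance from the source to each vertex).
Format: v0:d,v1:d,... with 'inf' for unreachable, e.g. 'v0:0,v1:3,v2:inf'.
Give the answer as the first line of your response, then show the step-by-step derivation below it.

v0:inf,v1:inf,v2:19,v3:39,v4:0,v5:47,v6:57

step 1: dist = v0:inf,v1:inf,v2:19,v3:inf,v4:0,v5:inf,v6:inf
step 2: dist = v0:inf,v1:inf,v2:19,v3:39,v4:0,v5:inf,v6:inf
step 3: dist = v0:inf,v1:inf,v2:19,v3:39,v4:0,v5:47,v6:57
step 4: dist = v0:inf,v1:inf,v2:19,v3:39,v4:0,v5:47,v6:57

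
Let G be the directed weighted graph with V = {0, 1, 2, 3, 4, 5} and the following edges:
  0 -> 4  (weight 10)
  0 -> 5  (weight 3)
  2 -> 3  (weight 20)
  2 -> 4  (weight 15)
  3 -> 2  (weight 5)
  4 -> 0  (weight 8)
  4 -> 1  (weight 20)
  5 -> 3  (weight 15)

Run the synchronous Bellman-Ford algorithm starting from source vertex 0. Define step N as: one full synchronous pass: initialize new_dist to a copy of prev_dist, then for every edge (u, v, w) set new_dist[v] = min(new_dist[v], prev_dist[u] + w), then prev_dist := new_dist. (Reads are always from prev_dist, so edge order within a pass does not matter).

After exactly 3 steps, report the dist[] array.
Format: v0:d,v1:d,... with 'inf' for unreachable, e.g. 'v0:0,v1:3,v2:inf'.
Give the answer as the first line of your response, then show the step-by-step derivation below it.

v0:0,v1:30,v2:23,v3:18,v4:10,v5:3

step 1: dist = v0:0,v1:inf,v2:inf,v3:inf,v4:10,v5:3
step 2: dist = v0:0,v1:30,v2:inf,v3:18,v4:10,v5:3
step 3: dist = v0:0,v1:30,v2:23,v3:18,v4:10,v5:3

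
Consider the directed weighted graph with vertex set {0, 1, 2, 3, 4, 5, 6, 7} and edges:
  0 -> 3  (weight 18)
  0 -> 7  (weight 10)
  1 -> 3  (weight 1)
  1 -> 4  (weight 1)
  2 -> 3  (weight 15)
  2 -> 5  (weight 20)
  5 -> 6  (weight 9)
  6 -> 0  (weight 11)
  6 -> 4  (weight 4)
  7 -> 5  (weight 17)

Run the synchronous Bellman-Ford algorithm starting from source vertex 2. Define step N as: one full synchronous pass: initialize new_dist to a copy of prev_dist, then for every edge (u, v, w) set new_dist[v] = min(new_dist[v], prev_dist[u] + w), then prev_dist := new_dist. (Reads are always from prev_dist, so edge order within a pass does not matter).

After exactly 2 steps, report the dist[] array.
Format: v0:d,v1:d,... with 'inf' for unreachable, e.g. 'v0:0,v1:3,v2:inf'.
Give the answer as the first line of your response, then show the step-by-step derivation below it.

v0:inf,v1:inf,v2:0,v3:15,v4:inf,v5:20,v6:29,v7:inf

step 1: dist = v0:inf,v1:inf,v2:0,v3:15,v4:inf,v5:20,v6:inf,v7:inf
step 2: dist = v0:inf,v1:inf,v2:0,v3:15,v4:inf,v5:20,v6:29,v7:inf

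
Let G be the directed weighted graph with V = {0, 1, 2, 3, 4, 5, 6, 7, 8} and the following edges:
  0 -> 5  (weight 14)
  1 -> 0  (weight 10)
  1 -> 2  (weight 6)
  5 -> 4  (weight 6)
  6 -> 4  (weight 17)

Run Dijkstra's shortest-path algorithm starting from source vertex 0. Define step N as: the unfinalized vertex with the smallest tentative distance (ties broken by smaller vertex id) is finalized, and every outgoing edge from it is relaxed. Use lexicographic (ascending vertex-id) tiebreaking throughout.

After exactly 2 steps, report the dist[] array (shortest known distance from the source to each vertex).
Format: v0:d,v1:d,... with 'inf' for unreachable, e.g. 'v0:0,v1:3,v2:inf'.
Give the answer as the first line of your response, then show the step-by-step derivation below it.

v0:0,v1:inf,v2:inf,v3:inf,v4:20,v5:14,v6:inf,v7:inf,v8:inf

step 1: dist = v0:0,v1:inf,v2:inf,v3:inf,v4:inf,v5:14,v6:inf,v7:inf,v8:inf
step 2: dist = v0:0,v1:inf,v2:inf,v3:inf,v4:20,v5:14,v6:inf,v7:inf,v8:inf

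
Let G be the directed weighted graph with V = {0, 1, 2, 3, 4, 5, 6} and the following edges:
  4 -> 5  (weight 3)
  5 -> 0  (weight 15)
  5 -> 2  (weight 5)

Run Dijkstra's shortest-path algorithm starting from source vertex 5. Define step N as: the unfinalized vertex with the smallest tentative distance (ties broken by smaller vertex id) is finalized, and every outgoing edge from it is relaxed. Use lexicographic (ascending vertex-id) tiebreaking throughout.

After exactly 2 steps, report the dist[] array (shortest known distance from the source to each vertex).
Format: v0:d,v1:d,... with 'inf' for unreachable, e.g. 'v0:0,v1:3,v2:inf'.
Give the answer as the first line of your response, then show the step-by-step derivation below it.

v0:15,v1:inf,v2:5,v3:inf,v4:inf,v5:0,v6:inf

step 1: dist = v0:15,v1:inf,v2:5,v3:inf,v4:inf,v5:0,v6:inf
step 2: dist = v0:15,v1:inf,v2:5,v3:inf,v4:inf,v5:0,v6:inf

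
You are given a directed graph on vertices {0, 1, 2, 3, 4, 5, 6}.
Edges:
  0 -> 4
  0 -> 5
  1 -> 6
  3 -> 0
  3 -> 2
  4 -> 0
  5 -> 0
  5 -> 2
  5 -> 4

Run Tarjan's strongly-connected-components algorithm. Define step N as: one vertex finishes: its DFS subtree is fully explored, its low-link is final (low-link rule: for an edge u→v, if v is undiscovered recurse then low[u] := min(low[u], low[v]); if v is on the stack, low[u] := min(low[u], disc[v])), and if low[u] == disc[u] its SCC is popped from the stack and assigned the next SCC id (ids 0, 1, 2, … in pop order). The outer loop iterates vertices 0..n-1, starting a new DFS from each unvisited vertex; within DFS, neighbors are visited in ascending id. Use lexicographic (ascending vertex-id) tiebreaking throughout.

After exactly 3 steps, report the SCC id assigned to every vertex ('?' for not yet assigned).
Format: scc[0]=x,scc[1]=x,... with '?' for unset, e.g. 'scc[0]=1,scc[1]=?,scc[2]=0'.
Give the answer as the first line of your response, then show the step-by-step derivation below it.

scc[0]=?,scc[1]=?,scc[2]=0,scc[3]=?,scc[4]=?,scc[5]=?,scc[6]=?

step 1: low=(low[0]=0,low[1]=?,low[2]=?,low[3]=?,low[4]=0,low[5]=?,low[6]=?); scc=(scc[0]=?,scc[1]=?,scc[2]=?,scc[3]=?,scc[4]=?,scc[5]=?,scc[6]=?)
step 2: low=(low[0]=0,low[1]=?,low[2]=3,low[3]=?,low[4]=0,low[5]=0,low[6]=?); scc=(scc[0]=?,scc[1]=?,scc[2]=0,scc[3]=?,scc[4]=?,scc[5]=?,scc[6]=?)
step 3: low=(low[0]=0,low[1]=?,low[2]=3,low[3]=?,low[4]=0,low[5]=0,low[6]=?); scc=(scc[0]=?,scc[1]=?,scc[2]=0,scc[3]=?,scc[4]=?,scc[5]=?,scc[6]=?)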